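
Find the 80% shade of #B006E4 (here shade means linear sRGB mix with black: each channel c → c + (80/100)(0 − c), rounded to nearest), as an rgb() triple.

rgb(35, 1, 46)

#B006E4 is rgb(176, 6, 228).
Per channel, c → c + 0.8(0 − c):
  R: 176 + 0.8×(0−176) = 176 − 140.8 = 35.2 → 35
  G: 6 + 0.8×(0−6) = 6 − 4.8 = 1.2 → 1
  B: 228 + 0.8×(0−228) = 228 − 182.4 = 45.6 → 46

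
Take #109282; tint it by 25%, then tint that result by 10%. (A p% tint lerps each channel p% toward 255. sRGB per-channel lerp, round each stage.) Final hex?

#109282 is rgb(16, 146, 130).
Lerp each channel 25% toward 255:
  R: 16 + 59.75 = 75.75 → 76
  G: 146 + 27.25 = 173.25 → 173
  B: 130 + 31.25 = 161.25 → 161
After the tint: rgb(76, 173, 161) = #4CADA1.
A 10% tint moves each channel 10% toward 255:
  R: 76 + 0.1×(255−76) = 76 + 17.9 = 93.9 → 94
  G: 173 + 0.1×(255−173) = 173 + 8.2 = 181.2 → 181
  B: 161 + 0.1×(255−161) = 161 + 9.4 = 170.4 → 170
rgb(94, 181, 170) = #5EB5AA.

#5EB5AA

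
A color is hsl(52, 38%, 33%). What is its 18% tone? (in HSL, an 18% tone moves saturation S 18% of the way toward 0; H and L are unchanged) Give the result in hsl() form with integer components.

S moves 18% from 38 toward 0: 38 − 6.84 = 31.16 → 31.
H and L are unchanged.

hsl(52, 31%, 33%)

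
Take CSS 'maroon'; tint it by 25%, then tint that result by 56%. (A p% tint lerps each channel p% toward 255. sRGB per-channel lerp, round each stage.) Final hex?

CSS maroon is rgb(128, 0, 0).
A 25% tint moves each channel 25% toward 255:
  R: 128 + 31.75 = 159.75 → 160
  G: 0 + 0.25×(255−0) = 0 + 63.75 = 63.75 → 64
  B: 0 + 63.75 = 63.75 → 64
After the tint: rgb(160, 64, 64) = #a04040.
Per channel, c → c + 0.56(255 − c):
  R: 160 + 0.56×(255−160) = 160 + 53.2 = 213.2 → 213
  G: 64 + 0.56×(255−64) = 64 + 106.96 = 170.96 → 171
  B: 64 + 106.96 = 170.96 → 171
rgb(213, 171, 171) = #d5abab.

#d5abab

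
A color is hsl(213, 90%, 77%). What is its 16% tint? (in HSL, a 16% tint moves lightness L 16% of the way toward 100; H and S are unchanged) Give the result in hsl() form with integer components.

hsl(213, 90%, 81%)

L moves 16% from 77 toward 100: 77 + 3.68 = 80.68 → 81.
H and S are unchanged.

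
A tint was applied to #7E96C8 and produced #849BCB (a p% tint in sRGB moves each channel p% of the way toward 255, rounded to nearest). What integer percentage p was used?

5%

#7E96C8 is rgb(126, 150, 200); #849BCB is rgb(132, 155, 203).
On the R channel (widest range): 132 ≈ 126 + (p/100)(255 − 126), so p ≈ 100×(132 − 126)/(255 − 126) = 600/129 = 4.65.
p = 5 reproduces all three channels after rounding.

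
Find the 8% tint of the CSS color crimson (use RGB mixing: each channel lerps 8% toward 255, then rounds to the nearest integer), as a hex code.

CSS crimson is rgb(220, 20, 60).
Lerp each channel 8% toward 255:
  R: 220 + 2.8 = 222.8 → 223
  G: 20 + 0.08×(255−20) = 20 + 18.8 = 38.8 → 39
  B: 60 + 0.08×(255−60) = 60 + 15.6 = 75.6 → 76
rgb(223, 39, 76) = #DF274C.

#DF274C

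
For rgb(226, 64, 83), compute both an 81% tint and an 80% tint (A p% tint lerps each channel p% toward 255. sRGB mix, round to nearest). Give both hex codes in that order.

81% tint:
  R: 226 + 0.81×(255−226) = 226 + 23.49 = 249.49 → 249
  G: 64 + 0.81×(255−64) = 64 + 154.71 = 218.71 → 219
  B: 83 + 0.81×(255−83) = 83 + 139.32 = 222.32 → 222
  → #F9DBDE
80% tint:
  R: 226 + 0.8×(255−226) = 226 + 23.2 = 249.2 → 249
  G: 64 + 0.8×(255−64) = 64 + 152.8 = 216.8 → 217
  B: 83 + 0.8×(255−83) = 83 + 137.6 = 220.6 → 221
  → #F9D9DD

#F9DBDE, #F9D9DD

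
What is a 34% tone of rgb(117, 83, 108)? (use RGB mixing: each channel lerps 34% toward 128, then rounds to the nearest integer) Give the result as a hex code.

A 34% tone moves each channel 34% toward 128:
  R: 117 + 0.34×(128−117) = 117 + 3.74 = 120.74 → 121
  G: 83 + 0.34×(128−83) = 83 + 15.3 = 98.3 → 98
  B: 108 + 6.8 = 114.8 → 115
rgb(121, 98, 115) = #796273.

#796273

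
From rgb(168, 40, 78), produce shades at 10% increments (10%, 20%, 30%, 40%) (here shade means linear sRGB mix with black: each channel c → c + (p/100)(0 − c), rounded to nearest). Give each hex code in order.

#972446, #86203e, #761c37, #65182f

10%: (168 − 16.8 = 151.2→151, 40 − 4 = 36→36, 78 − 7.8 = 70.2→70) → #972446
20%: (168 − 33.6 = 134.4→134, 40 − 8 = 32→32, 78 − 15.6 = 62.4→62) → #86203e
30%: (168 − 50.4 = 117.6→118, 40 − 12 = 28→28, 78 − 23.4 = 54.6→55) → #761c37
40%: (168 − 67.2 = 100.8→101, 40 − 16 = 24→24, 78 − 31.2 = 46.8→47) → #65182f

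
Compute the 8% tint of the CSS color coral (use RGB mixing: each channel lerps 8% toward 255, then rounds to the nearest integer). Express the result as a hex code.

CSS coral is rgb(255, 127, 80).
Lerp each channel 8% toward 255:
  R: 255 + 0.08×(255−255) = 255 + 0 = 255 → 255
  G: 127 + 10.24 = 137.24 → 137
  B: 80 + 0.08×(255−80) = 80 + 14 = 94 → 94
rgb(255, 137, 94) = #FF895E.

#FF895E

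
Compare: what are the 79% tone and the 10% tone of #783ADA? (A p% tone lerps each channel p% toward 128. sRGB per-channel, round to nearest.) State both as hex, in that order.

#783ADA is rgb(120, 58, 218).
79% tone:
  R: 120 + 6.32 = 126.32 → 126
  G: 58 + 55.3 = 113.3 → 113
  B: 218 − 71.1 = 146.9 → 147
  → #7E7193
10% tone:
  R: 120 + 0.1×(128−120) = 120 + 0.8 = 120.8 → 121
  G: 58 + 7 = 65 → 65
  B: 218 − 9 = 209 → 209
  → #7941D1

#7E7193, #7941D1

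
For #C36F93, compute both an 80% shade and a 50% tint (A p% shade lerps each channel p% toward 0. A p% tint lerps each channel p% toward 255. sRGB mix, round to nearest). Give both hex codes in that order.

#27161D, #E1B7C9

#C36F93 is rgb(195, 111, 147).
80% shade:
  R: 195 + 0.8×(0−195) = 195 − 156 = 39 → 39
  G: 111 − 88.8 = 22.2 → 22
  B: 147 + 0.8×(0−147) = 147 − 117.6 = 29.4 → 29
  → #27161D
50% tint:
  R: 195 + 0.5×(255−195) = 195 + 30 = 225 → 225
  G: 111 + 72 = 183 → 183
  B: 147 + 0.5×(255−147) = 147 + 54 = 201 → 201
  → #E1B7C9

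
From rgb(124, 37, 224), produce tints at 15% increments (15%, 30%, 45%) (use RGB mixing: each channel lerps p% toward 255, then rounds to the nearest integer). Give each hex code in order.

#9046e5, #a366e9, #b787ee

15%: (124 + 19.65 = 143.65→144, 37 + 32.7 = 69.7→70, 224 + 4.65 = 228.65→229) → #9046e5
30%: (124 + 39.3 = 163.3→163, 37 + 65.4 = 102.4→102, 224 + 9.3 = 233.3→233) → #a366e9
45%: (124 + 58.95 = 182.95→183, 37 + 98.1 = 135.1→135, 224 + 13.95 = 237.95→238) → #b787ee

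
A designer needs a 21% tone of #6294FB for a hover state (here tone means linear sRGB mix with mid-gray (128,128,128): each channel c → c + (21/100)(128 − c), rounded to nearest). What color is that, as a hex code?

#6294FB is rgb(98, 148, 251).
A 21% tone moves each channel 21% toward 128:
  R: 98 + 0.21×(128−98) = 98 + 6.3 = 104.3 → 104
  G: 148 + 0.21×(128−148) = 148 − 4.2 = 143.8 → 144
  B: 251 − 25.83 = 225.17 → 225
rgb(104, 144, 225) = #6890E1.

#6890E1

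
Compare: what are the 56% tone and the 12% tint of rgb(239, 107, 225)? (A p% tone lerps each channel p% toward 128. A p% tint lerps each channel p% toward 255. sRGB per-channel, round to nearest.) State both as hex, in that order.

#b177ab, #f17de5

56% tone:
  R: 239 − 62.16 = 176.84 → 177
  G: 107 + 0.56×(128−107) = 107 + 11.76 = 118.76 → 119
  B: 225 − 54.32 = 170.68 → 171
  → #b177ab
12% tint:
  R: 239 + 0.12×(255−239) = 239 + 1.92 = 240.92 → 241
  G: 107 + 17.76 = 124.76 → 125
  B: 225 + 3.6 = 228.6 → 229
  → #f17de5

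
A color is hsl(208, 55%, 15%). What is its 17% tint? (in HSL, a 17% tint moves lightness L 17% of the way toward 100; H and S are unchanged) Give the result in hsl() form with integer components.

L moves 17% from 15 toward 100: 15 + 14.45 = 29.45 → 29.
H and S are unchanged.

hsl(208, 55%, 29%)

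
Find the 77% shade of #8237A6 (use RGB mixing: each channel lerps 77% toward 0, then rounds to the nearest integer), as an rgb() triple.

#8237A6 is rgb(130, 55, 166).
A 77% shade moves each channel 77% toward 0:
  R: 130 + 0.77×(0−130) = 130 − 100.1 = 29.9 → 30
  G: 55 + 0.77×(0−55) = 55 − 42.35 = 12.65 → 13
  B: 166 − 127.82 = 38.18 → 38

rgb(30, 13, 38)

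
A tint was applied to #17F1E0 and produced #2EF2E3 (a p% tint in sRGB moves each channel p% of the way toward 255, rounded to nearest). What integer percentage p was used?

10%

#17F1E0 is rgb(23, 241, 224); #2EF2E3 is rgb(46, 242, 227).
On the R channel (widest range): 46 ≈ 23 + (p/100)(255 − 23), so p ≈ 100×(46 − 23)/(255 − 23) = 2300/232 = 9.91.
p = 10 reproduces all three channels after rounding.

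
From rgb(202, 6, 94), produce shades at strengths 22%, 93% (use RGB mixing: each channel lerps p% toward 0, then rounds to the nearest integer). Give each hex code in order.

#9E0549, #0E0007

22%: (202 − 44.44 = 157.56→158, 6 − 1.32 = 4.68→5, 94 − 20.68 = 73.32→73) → #9E0549
93%: (202 − 187.86 = 14.14→14, 6 − 5.58 = 0.42→0, 94 − 87.42 = 6.58→7) → #0E0007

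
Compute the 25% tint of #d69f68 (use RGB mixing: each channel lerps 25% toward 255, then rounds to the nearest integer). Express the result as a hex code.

#e0b78e

#d69f68 is rgb(214, 159, 104).
A 25% tint moves each channel 25% toward 255:
  R: 214 + 10.25 = 224.25 → 224
  G: 159 + 24 = 183 → 183
  B: 104 + 0.25×(255−104) = 104 + 37.75 = 141.75 → 142
rgb(224, 183, 142) = #e0b78e.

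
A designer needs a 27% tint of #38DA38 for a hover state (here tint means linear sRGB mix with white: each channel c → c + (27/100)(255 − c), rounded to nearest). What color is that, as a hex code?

#6EE46E

#38DA38 is rgb(56, 218, 56).
A 27% tint moves each channel 27% toward 255:
  R: 56 + 0.27×(255−56) = 56 + 53.73 = 109.73 → 110
  G: 218 + 0.27×(255−218) = 218 + 9.99 = 227.99 → 228
  B: 56 + 53.73 = 109.73 → 110
rgb(110, 228, 110) = #6EE46E.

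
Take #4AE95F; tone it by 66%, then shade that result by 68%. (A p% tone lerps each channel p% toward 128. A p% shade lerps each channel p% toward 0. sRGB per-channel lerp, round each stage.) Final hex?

#233425

#4AE95F is rgb(74, 233, 95).
Lerp each channel 66% toward 128:
  R: 74 + 0.66×(128−74) = 74 + 35.64 = 109.64 → 110
  G: 233 + 0.66×(128−233) = 233 − 69.3 = 163.7 → 164
  B: 95 + 21.78 = 116.78 → 117
After the tone: rgb(110, 164, 117) = #6EA475.
A 68% shade moves each channel 68% toward 0:
  R: 110 + 0.68×(0−110) = 110 − 74.8 = 35.2 → 35
  G: 164 + 0.68×(0−164) = 164 − 111.52 = 52.48 → 52
  B: 117 − 79.56 = 37.44 → 37
rgb(35, 52, 37) = #233425.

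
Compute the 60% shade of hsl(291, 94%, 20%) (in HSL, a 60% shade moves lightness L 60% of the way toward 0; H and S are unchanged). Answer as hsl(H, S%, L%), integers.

hsl(291, 94%, 8%)

L moves 60% from 20 toward 0: 20 − 12 = 8 → 8.
H and S are unchanged.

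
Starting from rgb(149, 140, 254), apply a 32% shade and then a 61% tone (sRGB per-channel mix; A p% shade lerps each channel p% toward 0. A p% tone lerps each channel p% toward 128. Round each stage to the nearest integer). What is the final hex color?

A 32% shade moves each channel 32% toward 0:
  R: 149 + 0.32×(0−149) = 149 − 47.68 = 101.32 → 101
  G: 140 − 44.8 = 95.2 → 95
  B: 254 + 0.32×(0−254) = 254 − 81.28 = 172.72 → 173
After the shade: rgb(101, 95, 173) = #655fad.
A 61% tone moves each channel 61% toward 128:
  R: 101 + 0.61×(128−101) = 101 + 16.47 = 117.47 → 117
  G: 95 + 0.61×(128−95) = 95 + 20.13 = 115.13 → 115
  B: 173 − 27.45 = 145.55 → 146
rgb(117, 115, 146) = #757392.

#757392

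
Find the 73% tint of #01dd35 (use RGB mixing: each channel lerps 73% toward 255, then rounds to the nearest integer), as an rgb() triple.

rgb(186, 246, 200)

#01dd35 is rgb(1, 221, 53).
Per channel, c → c + 0.73(255 − c):
  R: 1 + 185.42 = 186.42 → 186
  G: 221 + 0.73×(255−221) = 221 + 24.82 = 245.82 → 246
  B: 53 + 0.73×(255−53) = 53 + 147.46 = 200.46 → 200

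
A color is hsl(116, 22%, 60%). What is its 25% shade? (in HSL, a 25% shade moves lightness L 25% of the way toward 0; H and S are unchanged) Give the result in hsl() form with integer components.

L moves 25% from 60 toward 0: 60 − 15 = 45 → 45.
H and S are unchanged.

hsl(116, 22%, 45%)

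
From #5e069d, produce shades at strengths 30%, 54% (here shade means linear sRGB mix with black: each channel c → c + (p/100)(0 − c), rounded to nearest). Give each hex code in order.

#5e069d is rgb(94, 6, 157).
30%: (94 − 28.2 = 65.8→66, 6 − 1.8 = 4.2→4, 157 − 47.1 = 109.9→110) → #42046e
54%: (94 − 50.76 = 43.24→43, 6 − 3.24 = 2.76→3, 157 − 84.78 = 72.22→72) → #2b0348

#42046e, #2b0348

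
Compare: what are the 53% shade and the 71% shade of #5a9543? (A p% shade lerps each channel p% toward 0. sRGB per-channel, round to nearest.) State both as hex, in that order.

#5a9543 is rgb(90, 149, 67).
53% shade:
  R: 90 − 47.7 = 42.3 → 42
  G: 149 + 0.53×(0−149) = 149 − 78.97 = 70.03 → 70
  B: 67 + 0.53×(0−67) = 67 − 35.51 = 31.49 → 31
  → #2a461f
71% shade:
  R: 90 + 0.71×(0−90) = 90 − 63.9 = 26.1 → 26
  G: 149 + 0.71×(0−149) = 149 − 105.79 = 43.21 → 43
  B: 67 + 0.71×(0−67) = 67 − 47.57 = 19.43 → 19
  → #1a2b13

#2a461f, #1a2b13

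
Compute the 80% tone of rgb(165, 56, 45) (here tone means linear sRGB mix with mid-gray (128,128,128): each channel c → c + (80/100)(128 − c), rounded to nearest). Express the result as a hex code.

Lerp each channel 80% toward 128:
  R: 165 + 0.8×(128−165) = 165 − 29.6 = 135.4 → 135
  G: 56 + 57.6 = 113.6 → 114
  B: 45 + 66.4 = 111.4 → 111
rgb(135, 114, 111) = #87726F.

#87726F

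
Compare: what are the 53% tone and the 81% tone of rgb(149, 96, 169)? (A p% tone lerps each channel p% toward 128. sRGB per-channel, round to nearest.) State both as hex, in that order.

53% tone:
  R: 149 + 0.53×(128−149) = 149 − 11.13 = 137.87 → 138
  G: 96 + 16.96 = 112.96 → 113
  B: 169 − 21.73 = 147.27 → 147
  → #8A7193
81% tone:
  R: 149 + 0.81×(128−149) = 149 − 17.01 = 131.99 → 132
  G: 96 + 0.81×(128−96) = 96 + 25.92 = 121.92 → 122
  B: 169 + 0.81×(128−169) = 169 − 33.21 = 135.79 → 136
  → #847A88

#8A7193, #847A88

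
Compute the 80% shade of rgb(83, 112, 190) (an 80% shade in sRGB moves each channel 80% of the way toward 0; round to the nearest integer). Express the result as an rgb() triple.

rgb(17, 22, 38)

Per channel, c → c + 0.8(0 − c):
  R: 83 − 66.4 = 16.6 → 17
  G: 112 + 0.8×(0−112) = 112 − 89.6 = 22.4 → 22
  B: 190 + 0.8×(0−190) = 190 − 152 = 38 → 38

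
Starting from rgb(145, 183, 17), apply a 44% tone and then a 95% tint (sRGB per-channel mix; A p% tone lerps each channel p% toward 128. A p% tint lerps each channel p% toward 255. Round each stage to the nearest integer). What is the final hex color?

#F9FAF6

A 44% tone moves each channel 44% toward 128:
  R: 145 − 7.48 = 137.52 → 138
  G: 183 − 24.2 = 158.8 → 159
  B: 17 + 0.44×(128−17) = 17 + 48.84 = 65.84 → 66
After the tone: rgb(138, 159, 66) = #8A9F42.
Lerp each channel 95% toward 255:
  R: 138 + 111.15 = 249.15 → 249
  G: 159 + 91.2 = 250.2 → 250
  B: 66 + 0.95×(255−66) = 66 + 179.55 = 245.55 → 246
rgb(249, 250, 246) = #F9FAF6.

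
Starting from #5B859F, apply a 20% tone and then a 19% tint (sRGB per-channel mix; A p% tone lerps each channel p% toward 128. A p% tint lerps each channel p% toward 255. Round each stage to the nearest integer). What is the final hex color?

#809BAC

#5B859F is rgb(91, 133, 159).
Per channel, c → c + 0.2(128 − c):
  R: 91 + 7.4 = 98.4 → 98
  G: 133 + 0.2×(128−133) = 133 − 1 = 132 → 132
  B: 159 + 0.2×(128−159) = 159 − 6.2 = 152.8 → 153
After the tone: rgb(98, 132, 153) = #628499.
Lerp each channel 19% toward 255:
  R: 98 + 29.83 = 127.83 → 128
  G: 132 + 0.19×(255−132) = 132 + 23.37 = 155.37 → 155
  B: 153 + 0.19×(255−153) = 153 + 19.38 = 172.38 → 172
rgb(128, 155, 172) = #809BAC.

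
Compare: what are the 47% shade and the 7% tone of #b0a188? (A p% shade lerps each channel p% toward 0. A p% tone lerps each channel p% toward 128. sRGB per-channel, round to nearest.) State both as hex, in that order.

#b0a188 is rgb(176, 161, 136).
47% shade:
  R: 176 + 0.47×(0−176) = 176 − 82.72 = 93.28 → 93
  G: 161 − 75.67 = 85.33 → 85
  B: 136 − 63.92 = 72.08 → 72
  → #5d5548
7% tone:
  R: 176 + 0.07×(128−176) = 176 − 3.36 = 172.64 → 173
  G: 161 + 0.07×(128−161) = 161 − 2.31 = 158.69 → 159
  B: 136 + 0.07×(128−136) = 136 − 0.56 = 135.44 → 135
  → #ad9f87

#5d5548, #ad9f87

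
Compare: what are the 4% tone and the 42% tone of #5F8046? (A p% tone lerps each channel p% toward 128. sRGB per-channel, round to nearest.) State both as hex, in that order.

#5F8046 is rgb(95, 128, 70).
4% tone:
  R: 95 + 0.04×(128−95) = 95 + 1.32 = 96.32 → 96
  G: 128 + 0.04×(128−128) = 128 + 0 = 128 → 128
  B: 70 + 0.04×(128−70) = 70 + 2.32 = 72.32 → 72
  → #608048
42% tone:
  R: 95 + 13.86 = 108.86 → 109
  G: 128 + 0.42×(128−128) = 128 + 0 = 128 → 128
  B: 70 + 0.42×(128−70) = 70 + 24.36 = 94.36 → 94
  → #6D805E

#608048, #6D805E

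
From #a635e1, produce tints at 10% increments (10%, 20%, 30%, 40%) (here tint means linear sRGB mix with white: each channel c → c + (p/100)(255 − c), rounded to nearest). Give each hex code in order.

#af49e4, #b85de7, #c172ea, #ca86ed

#a635e1 is rgb(166, 53, 225).
10%: (166 + 8.9 = 174.9→175, 53 + 20.2 = 73.2→73, 225 + 3 = 228→228) → #af49e4
20%: (166 + 17.8 = 183.8→184, 53 + 40.4 = 93.4→93, 225 + 6 = 231→231) → #b85de7
30%: (166 + 26.7 = 192.7→193, 53 + 60.6 = 113.6→114, 225 + 9 = 234→234) → #c172ea
40%: (166 + 35.6 = 201.6→202, 53 + 80.8 = 133.8→134, 225 + 12 = 237→237) → #ca86ed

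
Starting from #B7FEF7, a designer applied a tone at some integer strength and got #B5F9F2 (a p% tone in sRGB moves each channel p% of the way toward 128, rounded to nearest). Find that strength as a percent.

#B7FEF7 is rgb(183, 254, 247); #B5F9F2 is rgb(181, 249, 242).
On the G channel (widest range): 249 ≈ 254 + (p/100)(128 − 254), so p ≈ 100×(249 − 254)/(128 − 254) = -500/-126 = 3.97.
p = 4 reproduces all three channels after rounding.

4%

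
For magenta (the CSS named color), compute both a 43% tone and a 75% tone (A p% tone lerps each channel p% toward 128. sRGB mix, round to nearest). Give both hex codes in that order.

#C837C8, #A060A0

CSS magenta is rgb(255, 0, 255).
43% tone:
  R: 255 − 54.61 = 200.39 → 200
  G: 0 + 55.04 = 55.04 → 55
  B: 255 − 54.61 = 200.39 → 200
  → #C837C8
75% tone:
  R: 255 − 95.25 = 159.75 → 160
  G: 0 + 0.75×(128−0) = 0 + 96 = 96 → 96
  B: 255 + 0.75×(128−255) = 255 − 95.25 = 159.75 → 160
  → #A060A0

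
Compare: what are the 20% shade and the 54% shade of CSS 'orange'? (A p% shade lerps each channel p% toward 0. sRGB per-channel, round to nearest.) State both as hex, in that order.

#CC8400, #754C00

CSS orange is rgb(255, 165, 0).
20% shade:
  R: 255 + 0.2×(0−255) = 255 − 51 = 204 → 204
  G: 165 − 33 = 132 → 132
  B: 0 + 0.2×(0−0) = 0 + 0 = 0 → 0
  → #CC8400
54% shade:
  R: 255 − 137.7 = 117.3 → 117
  G: 165 − 89.1 = 75.9 → 76
  B: 0 + 0.54×(0−0) = 0 + 0 = 0 → 0
  → #754C00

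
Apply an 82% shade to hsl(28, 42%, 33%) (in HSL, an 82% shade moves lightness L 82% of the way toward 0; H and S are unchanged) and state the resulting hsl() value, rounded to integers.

hsl(28, 42%, 6%)

L moves 82% from 33 toward 0: 33 − 27.06 = 5.94 → 6.
H and S are unchanged.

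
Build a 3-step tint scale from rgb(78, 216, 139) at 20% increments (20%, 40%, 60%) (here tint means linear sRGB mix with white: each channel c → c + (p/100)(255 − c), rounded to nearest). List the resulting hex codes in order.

20%: (78 + 35.4 = 113.4→113, 216 + 7.8 = 223.8→224, 139 + 23.2 = 162.2→162) → #71e0a2
40%: (78 + 70.8 = 148.8→149, 216 + 15.6 = 231.6→232, 139 + 46.4 = 185.4→185) → #95e8b9
60%: (78 + 106.2 = 184.2→184, 216 + 23.4 = 239.4→239, 139 + 69.6 = 208.6→209) → #b8efd1

#71e0a2, #95e8b9, #b8efd1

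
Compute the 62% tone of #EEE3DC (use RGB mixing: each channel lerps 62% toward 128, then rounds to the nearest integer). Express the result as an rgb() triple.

rgb(170, 166, 163)

#EEE3DC is rgb(238, 227, 220).
Lerp each channel 62% toward 128:
  R: 238 + 0.62×(128−238) = 238 − 68.2 = 169.8 → 170
  G: 227 − 61.38 = 165.62 → 166
  B: 220 + 0.62×(128−220) = 220 − 57.04 = 162.96 → 163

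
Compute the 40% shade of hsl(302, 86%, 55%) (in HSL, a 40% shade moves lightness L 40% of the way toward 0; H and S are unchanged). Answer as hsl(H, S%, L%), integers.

L moves 40% from 55 toward 0: 55 − 22 = 33 → 33.
H and S are unchanged.

hsl(302, 86%, 33%)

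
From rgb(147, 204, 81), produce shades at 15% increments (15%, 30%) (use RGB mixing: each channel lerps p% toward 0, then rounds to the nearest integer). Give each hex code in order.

15%: (147 − 22.05 = 124.95→125, 204 − 30.6 = 173.4→173, 81 − 12.15 = 68.85→69) → #7dad45
30%: (147 − 44.1 = 102.9→103, 204 − 61.2 = 142.8→143, 81 − 24.3 = 56.7→57) → #678f39

#7dad45, #678f39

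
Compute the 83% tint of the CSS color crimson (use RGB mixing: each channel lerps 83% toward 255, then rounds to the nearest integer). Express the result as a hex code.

#F9D7DE

CSS crimson is rgb(220, 20, 60).
Per channel, c → c + 0.83(255 − c):
  R: 220 + 29.05 = 249.05 → 249
  G: 20 + 0.83×(255−20) = 20 + 195.05 = 215.05 → 215
  B: 60 + 0.83×(255−60) = 60 + 161.85 = 221.85 → 222
rgb(249, 215, 222) = #F9D7DE.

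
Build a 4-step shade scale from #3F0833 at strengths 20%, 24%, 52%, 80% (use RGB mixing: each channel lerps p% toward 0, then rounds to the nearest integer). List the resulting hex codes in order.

#3F0833 is rgb(63, 8, 51).
20%: (63 − 12.6 = 50.4→50, 8 − 1.6 = 6.4→6, 51 − 10.2 = 40.8→41) → #320629
24%: (63 − 15.12 = 47.88→48, 8 − 1.92 = 6.08→6, 51 − 12.24 = 38.76→39) → #300627
52%: (63 − 32.76 = 30.24→30, 8 − 4.16 = 3.84→4, 51 − 26.52 = 24.48→24) → #1E0418
80%: (63 − 50.4 = 12.6→13, 8 − 6.4 = 1.6→2, 51 − 40.8 = 10.2→10) → #0D020A

#320629, #300627, #1E0418, #0D020A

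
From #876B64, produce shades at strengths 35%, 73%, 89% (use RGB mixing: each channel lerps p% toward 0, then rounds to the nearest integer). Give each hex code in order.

#584641, #241D1B, #0F0C0B

#876B64 is rgb(135, 107, 100).
35%: (135 − 47.25 = 87.75→88, 107 − 37.45 = 69.55→70, 100 − 35 = 65→65) → #584641
73%: (135 − 98.55 = 36.45→36, 107 − 78.11 = 28.89→29, 100 − 73 = 27→27) → #241D1B
89%: (135 − 120.15 = 14.85→15, 107 − 95.23 = 11.77→12, 100 − 89 = 11→11) → #0F0C0B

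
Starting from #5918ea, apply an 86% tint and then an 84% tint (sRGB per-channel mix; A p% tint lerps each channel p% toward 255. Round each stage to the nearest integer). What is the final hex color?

#fbfaff

#5918ea is rgb(89, 24, 234).
Lerp each channel 86% toward 255:
  R: 89 + 142.76 = 231.76 → 232
  G: 24 + 0.86×(255−24) = 24 + 198.66 = 222.66 → 223
  B: 234 + 0.86×(255−234) = 234 + 18.06 = 252.06 → 252
After the tint: rgb(232, 223, 252) = #e8dffc.
Lerp each channel 84% toward 255:
  R: 232 + 0.84×(255−232) = 232 + 19.32 = 251.32 → 251
  G: 223 + 0.84×(255−223) = 223 + 26.88 = 249.88 → 250
  B: 252 + 2.52 = 254.52 → 255
rgb(251, 250, 255) = #fbfaff.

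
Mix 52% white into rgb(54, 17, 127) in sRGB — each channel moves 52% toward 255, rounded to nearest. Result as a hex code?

#9f8dc2

A 52% tint moves each channel 52% toward 255:
  R: 54 + 0.52×(255−54) = 54 + 104.52 = 158.52 → 159
  G: 17 + 0.52×(255−17) = 17 + 123.76 = 140.76 → 141
  B: 127 + 66.56 = 193.56 → 194
rgb(159, 141, 194) = #9f8dc2.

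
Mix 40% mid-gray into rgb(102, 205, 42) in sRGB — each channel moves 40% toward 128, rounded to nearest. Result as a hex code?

#70AE4C

Lerp each channel 40% toward 128:
  R: 102 + 0.4×(128−102) = 102 + 10.4 = 112.4 → 112
  G: 205 + 0.4×(128−205) = 205 − 30.8 = 174.2 → 174
  B: 42 + 0.4×(128−42) = 42 + 34.4 = 76.4 → 76
rgb(112, 174, 76) = #70AE4C.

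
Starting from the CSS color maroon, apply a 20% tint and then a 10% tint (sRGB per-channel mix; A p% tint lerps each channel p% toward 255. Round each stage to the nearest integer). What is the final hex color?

CSS maroon is rgb(128, 0, 0).
A 20% tint moves each channel 20% toward 255:
  R: 128 + 25.4 = 153.4 → 153
  G: 0 + 0.2×(255−0) = 0 + 51 = 51 → 51
  B: 0 + 0.2×(255−0) = 0 + 51 = 51 → 51
After the tint: rgb(153, 51, 51) = #993333.
Lerp each channel 10% toward 255:
  R: 153 + 10.2 = 163.2 → 163
  G: 51 + 20.4 = 71.4 → 71
  B: 51 + 0.1×(255−51) = 51 + 20.4 = 71.4 → 71
rgb(163, 71, 71) = #A34747.

#A34747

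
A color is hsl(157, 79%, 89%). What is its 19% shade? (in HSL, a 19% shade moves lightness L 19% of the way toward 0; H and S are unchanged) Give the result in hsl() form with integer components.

hsl(157, 79%, 72%)

L moves 19% from 89 toward 0: 89 − 16.91 = 72.09 → 72.
H and S are unchanged.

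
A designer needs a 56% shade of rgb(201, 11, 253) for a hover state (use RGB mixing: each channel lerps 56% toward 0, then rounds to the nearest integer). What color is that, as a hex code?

#58056F

Lerp each channel 56% toward 0:
  R: 201 + 0.56×(0−201) = 201 − 112.56 = 88.44 → 88
  G: 11 + 0.56×(0−11) = 11 − 6.16 = 4.84 → 5
  B: 253 − 141.68 = 111.32 → 111
rgb(88, 5, 111) = #58056F.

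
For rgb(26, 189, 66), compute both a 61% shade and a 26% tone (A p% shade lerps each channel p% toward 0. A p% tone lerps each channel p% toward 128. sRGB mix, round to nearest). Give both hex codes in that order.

#0A4A1A, #35AD52

61% shade:
  R: 26 + 0.61×(0−26) = 26 − 15.86 = 10.14 → 10
  G: 189 + 0.61×(0−189) = 189 − 115.29 = 73.71 → 74
  B: 66 − 40.26 = 25.74 → 26
  → #0A4A1A
26% tone:
  R: 26 + 26.52 = 52.52 → 53
  G: 189 + 0.26×(128−189) = 189 − 15.86 = 173.14 → 173
  B: 66 + 0.26×(128−66) = 66 + 16.12 = 82.12 → 82
  → #35AD52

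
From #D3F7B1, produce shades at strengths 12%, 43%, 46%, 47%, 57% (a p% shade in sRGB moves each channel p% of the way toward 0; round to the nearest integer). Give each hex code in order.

#BAD99C, #788D65, #728560, #70835E, #5B6A4C

#D3F7B1 is rgb(211, 247, 177).
12%: (211 − 25.32 = 185.68→186, 247 − 29.64 = 217.36→217, 177 − 21.24 = 155.76→156) → #BAD99C
43%: (211 − 90.73 = 120.27→120, 247 − 106.21 = 140.79→141, 177 − 76.11 = 100.89→101) → #788D65
46%: (211 − 97.06 = 113.94→114, 247 − 113.62 = 133.38→133, 177 − 81.42 = 95.58→96) → #728560
47%: (211 − 99.17 = 111.83→112, 247 − 116.09 = 130.91→131, 177 − 83.19 = 93.81→94) → #70835E
57%: (211 − 120.27 = 90.73→91, 247 − 140.79 = 106.21→106, 177 − 100.89 = 76.11→76) → #5B6A4C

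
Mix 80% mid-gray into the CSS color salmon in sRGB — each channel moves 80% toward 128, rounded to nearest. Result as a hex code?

#98807d

CSS salmon is rgb(250, 128, 114).
Per channel, c → c + 0.8(128 − c):
  R: 250 + 0.8×(128−250) = 250 − 97.6 = 152.4 → 152
  G: 128 + 0.8×(128−128) = 128 + 0 = 128 → 128
  B: 114 + 0.8×(128−114) = 114 + 11.2 = 125.2 → 125
rgb(152, 128, 125) = #98807d.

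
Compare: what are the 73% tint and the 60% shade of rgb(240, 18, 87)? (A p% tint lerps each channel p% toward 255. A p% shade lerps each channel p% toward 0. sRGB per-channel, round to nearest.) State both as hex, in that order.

#FBBFD2, #600723

73% tint:
  R: 240 + 0.73×(255−240) = 240 + 10.95 = 250.95 → 251
  G: 18 + 173.01 = 191.01 → 191
  B: 87 + 122.64 = 209.64 → 210
  → #FBBFD2
60% shade:
  R: 240 − 144 = 96 → 96
  G: 18 + 0.6×(0−18) = 18 − 10.8 = 7.2 → 7
  B: 87 + 0.6×(0−87) = 87 − 52.2 = 34.8 → 35
  → #600723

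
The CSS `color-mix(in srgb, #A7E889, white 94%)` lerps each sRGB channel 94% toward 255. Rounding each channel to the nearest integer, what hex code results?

#A7E889 is rgb(167, 232, 137).
Lerp each channel 94% toward 255:
  R: 167 + 0.94×(255−167) = 167 + 82.72 = 249.72 → 250
  G: 232 + 0.94×(255−232) = 232 + 21.62 = 253.62 → 254
  B: 137 + 0.94×(255−137) = 137 + 110.92 = 247.92 → 248
rgb(250, 254, 248) = #FAFEF8.

#FAFEF8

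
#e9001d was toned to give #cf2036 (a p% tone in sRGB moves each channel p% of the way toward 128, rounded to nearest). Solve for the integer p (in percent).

25%

#e9001d is rgb(233, 0, 29); #cf2036 is rgb(207, 32, 54).
On the G channel (widest range): 32 ≈ 0 + (p/100)(128 − 0), so p ≈ 100×(32 − 0)/(128 − 0) = 3200/128 = 25.00.
p = 25 reproduces all three channels after rounding.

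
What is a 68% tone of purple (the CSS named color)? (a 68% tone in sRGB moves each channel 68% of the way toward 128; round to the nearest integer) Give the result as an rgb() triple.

CSS purple is rgb(128, 0, 128).
A 68% tone moves each channel 68% toward 128:
  R: 128 + 0.68×(128−128) = 128 + 0 = 128 → 128
  G: 0 + 0.68×(128−0) = 0 + 87.04 = 87.04 → 87
  B: 128 + 0.68×(128−128) = 128 + 0 = 128 → 128

rgb(128, 87, 128)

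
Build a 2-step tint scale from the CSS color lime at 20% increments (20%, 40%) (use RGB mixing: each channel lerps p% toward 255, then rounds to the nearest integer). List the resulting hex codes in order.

CSS lime is rgb(0, 255, 0).
20%: (0 + 51 = 51→51, 255→255, 0 + 51 = 51→51) → #33FF33
40%: (0 + 102 = 102→102, 255→255, 0 + 102 = 102→102) → #66FF66

#33FF33, #66FF66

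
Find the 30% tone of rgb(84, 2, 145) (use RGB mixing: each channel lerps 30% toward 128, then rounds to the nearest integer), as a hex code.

#61288C

A 30% tone moves each channel 30% toward 128:
  R: 84 + 13.2 = 97.2 → 97
  G: 2 + 0.3×(128−2) = 2 + 37.8 = 39.8 → 40
  B: 145 − 5.1 = 139.9 → 140
rgb(97, 40, 140) = #61288C.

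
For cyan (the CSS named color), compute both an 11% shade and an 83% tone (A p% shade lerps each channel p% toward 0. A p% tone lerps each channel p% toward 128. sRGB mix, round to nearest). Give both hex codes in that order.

#00E3E3, #6A9696

CSS cyan is rgb(0, 255, 255).
11% shade:
  R: 0 + 0.11×(0−0) = 0 + 0 = 0 → 0
  G: 255 + 0.11×(0−255) = 255 − 28.05 = 226.95 → 227
  B: 255 + 0.11×(0−255) = 255 − 28.05 = 226.95 → 227
  → #00E3E3
83% tone:
  R: 0 + 0.83×(128−0) = 0 + 106.24 = 106.24 → 106
  G: 255 − 105.41 = 149.59 → 150
  B: 255 + 0.83×(128−255) = 255 − 105.41 = 149.59 → 150
  → #6A9696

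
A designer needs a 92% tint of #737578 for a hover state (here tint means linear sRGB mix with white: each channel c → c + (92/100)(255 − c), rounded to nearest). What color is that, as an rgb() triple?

rgb(244, 244, 244)

#737578 is rgb(115, 117, 120).
Lerp each channel 92% toward 255:
  R: 115 + 0.92×(255−115) = 115 + 128.8 = 243.8 → 244
  G: 117 + 0.92×(255−117) = 117 + 126.96 = 243.96 → 244
  B: 120 + 124.2 = 244.2 → 244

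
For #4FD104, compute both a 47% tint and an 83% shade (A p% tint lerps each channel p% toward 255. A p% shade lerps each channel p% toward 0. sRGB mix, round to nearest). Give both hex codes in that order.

#A2E77A, #0D2401

#4FD104 is rgb(79, 209, 4).
47% tint:
  R: 79 + 0.47×(255−79) = 79 + 82.72 = 161.72 → 162
  G: 209 + 21.62 = 230.62 → 231
  B: 4 + 117.97 = 121.97 → 122
  → #A2E77A
83% shade:
  R: 79 − 65.57 = 13.43 → 13
  G: 209 − 173.47 = 35.53 → 36
  B: 4 + 0.83×(0−4) = 4 − 3.32 = 0.68 → 1
  → #0D2401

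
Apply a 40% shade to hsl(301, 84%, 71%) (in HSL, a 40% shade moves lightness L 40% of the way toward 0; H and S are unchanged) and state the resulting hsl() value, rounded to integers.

hsl(301, 84%, 43%)

L moves 40% from 71 toward 0: 71 − 28.4 = 42.6 → 43.
H and S are unchanged.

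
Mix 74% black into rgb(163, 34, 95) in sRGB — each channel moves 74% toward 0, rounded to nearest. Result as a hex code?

#2a0919

Per channel, c → c + 0.74(0 − c):
  R: 163 − 120.62 = 42.38 → 42
  G: 34 − 25.16 = 8.84 → 9
  B: 95 + 0.74×(0−95) = 95 − 70.3 = 24.7 → 25
rgb(42, 9, 25) = #2a0919.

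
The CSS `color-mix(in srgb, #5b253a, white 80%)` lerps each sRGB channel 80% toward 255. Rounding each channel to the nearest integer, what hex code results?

#ded3d8

#5b253a is rgb(91, 37, 58).
Per channel, c → c + 0.8(255 − c):
  R: 91 + 131.2 = 222.2 → 222
  G: 37 + 0.8×(255−37) = 37 + 174.4 = 211.4 → 211
  B: 58 + 157.6 = 215.6 → 216
rgb(222, 211, 216) = #ded3d8.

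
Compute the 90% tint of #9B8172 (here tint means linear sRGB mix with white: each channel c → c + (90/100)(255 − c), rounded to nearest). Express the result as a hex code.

#9B8172 is rgb(155, 129, 114).
Per channel, c → c + 0.9(255 − c):
  R: 155 + 90 = 245 → 245
  G: 129 + 113.4 = 242.4 → 242
  B: 114 + 126.9 = 240.9 → 241
rgb(245, 242, 241) = #F5F2F1.

#F5F2F1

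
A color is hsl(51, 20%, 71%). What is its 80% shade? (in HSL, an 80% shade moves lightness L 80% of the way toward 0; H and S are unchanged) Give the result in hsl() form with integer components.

hsl(51, 20%, 14%)

L moves 80% from 71 toward 0: 71 − 56.8 = 14.2 → 14.
H and S are unchanged.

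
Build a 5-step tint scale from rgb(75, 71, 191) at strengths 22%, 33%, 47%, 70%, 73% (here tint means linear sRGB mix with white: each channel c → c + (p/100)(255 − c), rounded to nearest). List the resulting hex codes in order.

#736FCD, #8684D4, #A09DDD, #C9C8EC, #CECDEE

22%: (75 + 39.6 = 114.6→115, 71 + 40.48 = 111.48→111, 191 + 14.08 = 205.08→205) → #736FCD
33%: (75 + 59.4 = 134.4→134, 71 + 60.72 = 131.72→132, 191 + 21.12 = 212.12→212) → #8684D4
47%: (75 + 84.6 = 159.6→160, 71 + 86.48 = 157.48→157, 191 + 30.08 = 221.08→221) → #A09DDD
70%: (75 + 126 = 201→201, 71 + 128.8 = 199.8→200, 191 + 44.8 = 235.8→236) → #C9C8EC
73%: (75 + 131.4 = 206.4→206, 71 + 134.32 = 205.32→205, 191 + 46.72 = 237.72→238) → #CECDEE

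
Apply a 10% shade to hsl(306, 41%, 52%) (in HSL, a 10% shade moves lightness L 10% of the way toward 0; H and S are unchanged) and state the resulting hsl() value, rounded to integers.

L moves 10% from 52 toward 0: 52 − 5.2 = 46.8 → 47.
H and S are unchanged.

hsl(306, 41%, 47%)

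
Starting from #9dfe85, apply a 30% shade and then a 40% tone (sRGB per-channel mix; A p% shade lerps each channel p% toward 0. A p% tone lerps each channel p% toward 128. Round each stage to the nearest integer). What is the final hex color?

#759e6b

#9dfe85 is rgb(157, 254, 133).
Per channel, c → c + 0.3(0 − c):
  R: 157 + 0.3×(0−157) = 157 − 47.1 = 109.9 → 110
  G: 254 + 0.3×(0−254) = 254 − 76.2 = 177.8 → 178
  B: 133 + 0.3×(0−133) = 133 − 39.9 = 93.1 → 93
After the shade: rgb(110, 178, 93) = #6eb25d.
Per channel, c → c + 0.4(128 − c):
  R: 110 + 0.4×(128−110) = 110 + 7.2 = 117.2 → 117
  G: 178 + 0.4×(128−178) = 178 − 20 = 158 → 158
  B: 93 + 14 = 107 → 107
rgb(117, 158, 107) = #759e6b.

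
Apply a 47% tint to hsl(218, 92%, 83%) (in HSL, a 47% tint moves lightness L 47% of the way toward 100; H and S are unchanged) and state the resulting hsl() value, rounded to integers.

hsl(218, 92%, 91%)

L moves 47% from 83 toward 100: 83 + 7.99 = 90.99 → 91.
H and S are unchanged.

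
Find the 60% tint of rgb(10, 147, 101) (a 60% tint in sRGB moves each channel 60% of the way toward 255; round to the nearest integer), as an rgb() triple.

Per channel, c → c + 0.6(255 − c):
  R: 10 + 0.6×(255−10) = 10 + 147 = 157 → 157
  G: 147 + 0.6×(255−147) = 147 + 64.8 = 211.8 → 212
  B: 101 + 92.4 = 193.4 → 193

rgb(157, 212, 193)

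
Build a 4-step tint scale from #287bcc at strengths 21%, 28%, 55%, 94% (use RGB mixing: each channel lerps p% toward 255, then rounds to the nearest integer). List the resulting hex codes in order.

#5597d7, #64a0da, #9ec4e8, #f2f7fc

#287bcc is rgb(40, 123, 204).
21%: (40 + 45.15 = 85.15→85, 123 + 27.72 = 150.72→151, 204 + 10.71 = 214.71→215) → #5597d7
28%: (40 + 60.2 = 100.2→100, 123 + 36.96 = 159.96→160, 204 + 14.28 = 218.28→218) → #64a0da
55%: (40 + 118.25 = 158.25→158, 123 + 72.6 = 195.6→196, 204 + 28.05 = 232.05→232) → #9ec4e8
94%: (40 + 202.1 = 242.1→242, 123 + 124.08 = 247.08→247, 204 + 47.94 = 251.94→252) → #f2f7fc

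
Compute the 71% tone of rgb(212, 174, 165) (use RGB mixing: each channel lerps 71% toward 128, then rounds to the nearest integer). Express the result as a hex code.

#988D8B

A 71% tone moves each channel 71% toward 128:
  R: 212 + 0.71×(128−212) = 212 − 59.64 = 152.36 → 152
  G: 174 + 0.71×(128−174) = 174 − 32.66 = 141.34 → 141
  B: 165 + 0.71×(128−165) = 165 − 26.27 = 138.73 → 139
rgb(152, 141, 139) = #988D8B.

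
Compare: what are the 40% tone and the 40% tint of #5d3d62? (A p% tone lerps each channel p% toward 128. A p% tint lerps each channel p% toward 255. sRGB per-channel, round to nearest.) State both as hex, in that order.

#6b586e, #9e8ba1

#5d3d62 is rgb(93, 61, 98).
40% tone:
  R: 93 + 0.4×(128−93) = 93 + 14 = 107 → 107
  G: 61 + 0.4×(128−61) = 61 + 26.8 = 87.8 → 88
  B: 98 + 0.4×(128−98) = 98 + 12 = 110 → 110
  → #6b586e
40% tint:
  R: 93 + 0.4×(255−93) = 93 + 64.8 = 157.8 → 158
  G: 61 + 0.4×(255−61) = 61 + 77.6 = 138.6 → 139
  B: 98 + 0.4×(255−98) = 98 + 62.8 = 160.8 → 161
  → #9e8ba1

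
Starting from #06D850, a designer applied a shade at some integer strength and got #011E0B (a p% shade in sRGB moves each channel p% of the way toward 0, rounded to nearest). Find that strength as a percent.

86%

#06D850 is rgb(6, 216, 80); #011E0B is rgb(1, 30, 11).
On the G channel (widest range): 30 ≈ 216 + (p/100)(0 − 216), so p ≈ 100×(30 − 216)/(0 − 216) = -18600/-216 = 86.11.
p = 86 reproduces all three channels after rounding.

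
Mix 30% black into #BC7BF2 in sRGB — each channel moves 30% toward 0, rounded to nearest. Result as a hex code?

#BC7BF2 is rgb(188, 123, 242).
A 30% shade moves each channel 30% toward 0:
  R: 188 + 0.3×(0−188) = 188 − 56.4 = 131.6 → 132
  G: 123 − 36.9 = 86.1 → 86
  B: 242 − 72.6 = 169.4 → 169
rgb(132, 86, 169) = #8456A9.

#8456A9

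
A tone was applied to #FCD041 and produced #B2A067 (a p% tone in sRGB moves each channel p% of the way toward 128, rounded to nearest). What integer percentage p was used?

#FCD041 is rgb(252, 208, 65); #B2A067 is rgb(178, 160, 103).
On the R channel (widest range): 178 ≈ 252 + (p/100)(128 − 252), so p ≈ 100×(178 − 252)/(128 − 252) = -7400/-124 = 59.68.
p = 60 reproduces all three channels after rounding.

60%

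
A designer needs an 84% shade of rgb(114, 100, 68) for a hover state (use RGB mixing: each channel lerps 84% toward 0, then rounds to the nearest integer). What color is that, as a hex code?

#12100b

An 84% shade moves each channel 84% toward 0:
  R: 114 − 95.76 = 18.24 → 18
  G: 100 + 0.84×(0−100) = 100 − 84 = 16 → 16
  B: 68 − 57.12 = 10.88 → 11
rgb(18, 16, 11) = #12100b.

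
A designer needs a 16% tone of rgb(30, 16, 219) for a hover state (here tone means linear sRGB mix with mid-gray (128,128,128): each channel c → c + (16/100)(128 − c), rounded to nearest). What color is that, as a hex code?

#2e22cc

Per channel, c → c + 0.16(128 − c):
  R: 30 + 15.68 = 45.68 → 46
  G: 16 + 17.92 = 33.92 → 34
  B: 219 + 0.16×(128−219) = 219 − 14.56 = 204.44 → 204
rgb(46, 34, 204) = #2e22cc.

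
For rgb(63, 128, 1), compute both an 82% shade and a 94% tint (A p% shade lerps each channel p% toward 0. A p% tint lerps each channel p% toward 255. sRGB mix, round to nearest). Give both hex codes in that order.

#0b1700, #f3f7f0

82% shade:
  R: 63 − 51.66 = 11.34 → 11
  G: 128 − 104.96 = 23.04 → 23
  B: 1 − 0.82 = 0.18 → 0
  → #0b1700
94% tint:
  R: 63 + 180.48 = 243.48 → 243
  G: 128 + 119.38 = 247.38 → 247
  B: 1 + 238.76 = 239.76 → 240
  → #f3f7f0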